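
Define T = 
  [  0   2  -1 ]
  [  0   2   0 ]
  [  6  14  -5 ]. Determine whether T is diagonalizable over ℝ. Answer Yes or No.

Yes

Characteristic polynomial: p(r) = r^3 + 3r^2 - 4r - 12 = (r - 2)(r + 2)(r + 3).
All 3 eigenvalues are distinct, so T is diagonalizable.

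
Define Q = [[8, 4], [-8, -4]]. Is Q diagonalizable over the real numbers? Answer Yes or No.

Yes

Characteristic polynomial: p(μ) = μ^2 - 4μ = μ(μ - 4).
All 2 eigenvalues are distinct, so Q is diagonalizable.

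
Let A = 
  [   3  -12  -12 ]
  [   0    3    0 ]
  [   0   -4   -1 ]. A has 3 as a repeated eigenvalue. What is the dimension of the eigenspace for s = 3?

A − 3I = [[0, -12, -12], [0, 0, 0], [0, -4, -4]].
This matrix has rank 1, so its null space has dimension 3 − 1 = 2.

2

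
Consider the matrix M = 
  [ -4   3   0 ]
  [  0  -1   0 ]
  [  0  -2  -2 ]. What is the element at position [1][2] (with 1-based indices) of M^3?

Characteristic polynomial: r^3 + 7r^2 + 14r + 8 = (r + 1)(r + 2)(r + 4), so the eigenvalues are -4, -2, -1.
r=-4: eigenvector (1, 0, 0).
r=-1: eigenvector (1, 1, -2).
r=-2: eigenvector (0, 0, 1).
P = [[1, 1, 0], [0, 1, 0], [0, -2, 1]], D = diag(-4, -1, -2), P⁻¹ = [[1, -1, 0], [0, 1, 0], [0, 2, 1]].
M³ = P·diag(-64, -1, -8)·P⁻¹ = [[-64, 63, 0], [0, -1, 0], [0, -14, -8]].
The requested entry is 63.

63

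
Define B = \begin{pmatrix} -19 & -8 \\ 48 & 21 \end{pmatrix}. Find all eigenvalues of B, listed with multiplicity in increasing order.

-3, 5

Characteristic polynomial: p(μ) = μ^2 - 2μ - 15 = (μ - 5)(μ + 3).
Roots (with multiplicity): -3, 5.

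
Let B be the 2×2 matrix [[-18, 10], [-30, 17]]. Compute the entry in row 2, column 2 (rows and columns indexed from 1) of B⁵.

857

Characteristic polynomial: r^2 + r - 6 = (r - 2)(r + 3), so the eigenvalues are -3, 2.
r=2: eigenvector (1, 2).
r=-3: eigenvector (-2, -3).
P = [[1, -2], [2, -3]], D = diag(2, -3), P⁻¹ = [[-3, 2], [-2, 1]].
B⁵ = P·diag(32, -243)·P⁻¹ = [[-1068, 550], [-1650, 857]].
The requested entry is 857.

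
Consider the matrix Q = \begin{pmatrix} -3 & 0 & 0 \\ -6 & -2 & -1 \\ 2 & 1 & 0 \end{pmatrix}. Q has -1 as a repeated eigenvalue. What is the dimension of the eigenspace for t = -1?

Q + 1I = [[-2, 0, 0], [-6, -1, -1], [2, 1, 1]].
This matrix has rank 2, so its null space has dimension 3 − 2 = 1.

1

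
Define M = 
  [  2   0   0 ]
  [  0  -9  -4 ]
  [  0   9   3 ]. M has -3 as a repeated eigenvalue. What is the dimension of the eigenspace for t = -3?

M + 3I = [[5, 0, 0], [0, -6, -4], [0, 9, 6]].
This matrix has rank 2, so its null space has dimension 3 − 2 = 1.

1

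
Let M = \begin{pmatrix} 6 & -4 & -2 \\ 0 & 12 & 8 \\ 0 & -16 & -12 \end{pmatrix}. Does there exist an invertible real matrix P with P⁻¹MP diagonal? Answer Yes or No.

Yes

Characteristic polynomial: p(r) = r^3 - 6r^2 - 16r + 96 = (r - 6)(r - 4)(r + 4).
All 3 eigenvalues are distinct, so M is diagonalizable.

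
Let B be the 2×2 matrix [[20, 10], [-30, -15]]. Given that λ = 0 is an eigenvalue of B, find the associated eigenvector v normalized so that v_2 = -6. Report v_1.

3

B = [[20, 10], [-30, -15]].
Solving (B)v = 0 gives the eigenspace spanned by (3, -6).
With v_2 = -6, v = (3, -6), so v_1 = 3.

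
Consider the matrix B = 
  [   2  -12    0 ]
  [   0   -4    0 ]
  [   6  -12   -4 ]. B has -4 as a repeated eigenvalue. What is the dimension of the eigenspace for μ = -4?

B + 4I = [[6, -12, 0], [0, 0, 0], [6, -12, 0]].
This matrix has rank 1, so its null space has dimension 3 − 1 = 2.

2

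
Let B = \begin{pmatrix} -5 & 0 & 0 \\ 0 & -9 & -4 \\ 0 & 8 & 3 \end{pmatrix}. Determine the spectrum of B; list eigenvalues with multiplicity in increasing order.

-5, -5, -1

Characteristic polynomial: p(λ) = λ^3 + 11λ^2 + 35λ + 25 = (λ + 1)(λ + 5)^2.
Roots (with multiplicity): -5, -5, -1.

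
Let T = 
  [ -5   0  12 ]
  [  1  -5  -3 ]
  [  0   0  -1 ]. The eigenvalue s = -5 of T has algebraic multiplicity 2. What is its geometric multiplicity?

T + 5I = [[0, 0, 12], [1, 0, -3], [0, 0, 4]].
This matrix has rank 2, so its null space has dimension 3 − 2 = 1.

1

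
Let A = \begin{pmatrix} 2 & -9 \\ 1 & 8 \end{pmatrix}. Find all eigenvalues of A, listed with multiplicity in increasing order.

Characteristic polynomial: p(μ) = μ^2 - 10μ + 25 = (μ - 5)^2.
Roots (with multiplicity): 5, 5.

5, 5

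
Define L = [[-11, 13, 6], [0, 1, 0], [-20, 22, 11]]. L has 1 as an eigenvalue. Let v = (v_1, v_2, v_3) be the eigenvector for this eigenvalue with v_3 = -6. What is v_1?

-3

L − 1I = [[-12, 13, 6], [0, 0, 0], [-20, 22, 10]].
Solving (L − 1I)v = 0 gives the eigenspace spanned by (-3, 0, -6).
With v_3 = -6, v = (-3, 0, -6), so v_1 = -3.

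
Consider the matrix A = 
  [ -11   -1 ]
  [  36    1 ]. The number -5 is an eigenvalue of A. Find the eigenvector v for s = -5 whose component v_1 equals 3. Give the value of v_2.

A + 5I = [[-6, -1], [36, 6]].
Solving (A + 5I)v = 0 gives the eigenspace spanned by (3, -18).
With v_1 = 3, v = (3, -18), so v_2 = -18.

-18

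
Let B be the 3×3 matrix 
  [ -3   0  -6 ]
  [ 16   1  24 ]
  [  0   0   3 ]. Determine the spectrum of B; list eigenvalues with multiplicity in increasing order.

-3, 1, 3

Characteristic polynomial: p(s) = s^3 - s^2 - 9s + 9 = (s - 3)(s - 1)(s + 3).
Roots (with multiplicity): -3, 1, 3.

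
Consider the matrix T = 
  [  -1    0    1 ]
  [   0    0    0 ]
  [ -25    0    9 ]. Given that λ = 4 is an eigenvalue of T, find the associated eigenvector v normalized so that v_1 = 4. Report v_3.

20

T − 4I = [[-5, 0, 1], [0, -4, 0], [-25, 0, 5]].
Solving (T − 4I)v = 0 gives the eigenspace spanned by (4, 0, 20).
With v_1 = 4, v = (4, 0, 20), so v_3 = 20.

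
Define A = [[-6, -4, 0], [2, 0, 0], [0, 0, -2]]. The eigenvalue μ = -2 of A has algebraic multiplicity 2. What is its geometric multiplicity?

2

A + 2I = [[-4, -4, 0], [2, 2, 0], [0, 0, 0]].
This matrix has rank 1, so its null space has dimension 3 − 1 = 2.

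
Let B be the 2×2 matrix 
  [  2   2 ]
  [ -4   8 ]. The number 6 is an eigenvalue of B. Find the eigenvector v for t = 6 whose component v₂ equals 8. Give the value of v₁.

4

B − 6I = [[-4, 2], [-4, 2]].
Solving (B − 6I)v = 0 gives the eigenspace spanned by (4, 8).
With v₂ = 8, v = (4, 8), so v₁ = 4.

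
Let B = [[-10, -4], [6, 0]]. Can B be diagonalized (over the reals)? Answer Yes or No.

Characteristic polynomial: p(λ) = λ^2 + 10λ + 24 = (λ + 4)(λ + 6).
All 2 eigenvalues are distinct, so B is diagonalizable.

Yes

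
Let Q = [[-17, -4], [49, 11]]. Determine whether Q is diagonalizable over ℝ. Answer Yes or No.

Characteristic polynomial: p(r) = r^2 + 6r + 9 = (r + 3)^2.
r = -3 has algebraic multiplicity 2; rank(Q + 3I) = 1, so geometric multiplicity = 1.
Geometric multiplicity < algebraic multiplicity, so Q is not diagonalizable.

No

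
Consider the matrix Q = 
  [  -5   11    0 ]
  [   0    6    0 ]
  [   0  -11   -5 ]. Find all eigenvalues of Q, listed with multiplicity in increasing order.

-5, -5, 6

Characteristic polynomial: p(s) = s^3 + 4s^2 - 35s - 150 = (s - 6)(s + 5)^2.
Roots (with multiplicity): -5, -5, 6.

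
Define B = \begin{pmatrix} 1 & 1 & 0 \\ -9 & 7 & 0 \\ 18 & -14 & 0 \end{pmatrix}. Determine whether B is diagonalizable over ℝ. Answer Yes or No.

No

Characteristic polynomial: p(t) = t^3 - 8t^2 + 16t = t(t - 4)^2.
t = 4 has algebraic multiplicity 2; rank(B − 4I) = 2, so geometric multiplicity = 1.
Geometric multiplicity < algebraic multiplicity, so B is not diagonalizable.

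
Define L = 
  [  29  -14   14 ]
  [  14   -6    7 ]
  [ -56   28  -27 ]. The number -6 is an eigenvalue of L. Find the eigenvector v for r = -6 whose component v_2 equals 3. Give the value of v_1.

6

L + 6I = [[35, -14, 14], [14, 0, 7], [-56, 28, -21]].
Solving (L + 6I)v = 0 gives the eigenspace spanned by (6, 3, -12).
With v_2 = 3, v = (6, 3, -12), so v_1 = 6.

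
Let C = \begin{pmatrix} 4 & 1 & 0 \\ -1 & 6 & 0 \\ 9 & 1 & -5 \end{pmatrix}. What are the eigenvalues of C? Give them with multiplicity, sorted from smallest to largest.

-5, 5, 5

Characteristic polynomial: p(r) = r^3 - 5r^2 - 25r + 125 = (r - 5)^2(r + 5).
Roots (with multiplicity): -5, 5, 5.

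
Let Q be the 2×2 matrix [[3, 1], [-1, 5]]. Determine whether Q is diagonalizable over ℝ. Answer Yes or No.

Characteristic polynomial: p(t) = t^2 - 8t + 16 = (t - 4)^2.
t = 4 has algebraic multiplicity 2; rank(Q − 4I) = 1, so geometric multiplicity = 1.
Geometric multiplicity < algebraic multiplicity, so Q is not diagonalizable.

No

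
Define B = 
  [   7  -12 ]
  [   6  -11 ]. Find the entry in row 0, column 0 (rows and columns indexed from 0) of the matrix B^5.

3127

Characteristic polynomial: λ^2 + 4λ - 5 = (λ - 1)(λ + 5), so the eigenvalues are -5, 1.
λ=-5: eigenvector (1, 1).
λ=1: eigenvector (2, 1).
P = [[1, 2], [1, 1]], D = diag(-5, 1), P⁻¹ = [[-1, 2], [1, -1]].
B⁵ = P·diag(-3125, 1)·P⁻¹ = [[3127, -6252], [3126, -6251]].
The requested entry is 3127.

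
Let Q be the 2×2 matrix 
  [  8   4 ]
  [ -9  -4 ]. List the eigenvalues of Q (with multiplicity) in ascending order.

2, 2

Characteristic polynomial: p(μ) = μ^2 - 4μ + 4 = (μ - 2)^2.
Roots (with multiplicity): 2, 2.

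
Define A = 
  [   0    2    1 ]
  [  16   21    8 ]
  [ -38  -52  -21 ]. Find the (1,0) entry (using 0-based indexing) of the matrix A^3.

Characteristic polynomial: r^3 - 19r - 30 = (r - 5)(r + 2)(r + 3), so the eigenvalues are -3, -2, 5.
r=-3: eigenvector (-1, -1, 5).
r=5: eigenvector (0, 1, -2).
r=-2: eigenvector (1, 0, -2).
P = [[-1, 0, 1], [-1, 1, 0], [5, -2, -2]], D = diag(-3, 5, -2), P⁻¹ = [[2, 2, 1], [2, 3, 1], [3, 2, 1]].
A³ = P·diag(-27, 125, -8)·P⁻¹ = [[30, 38, 19], [304, 429, 152], [-722, -988, -369]].
The requested entry is 304.

304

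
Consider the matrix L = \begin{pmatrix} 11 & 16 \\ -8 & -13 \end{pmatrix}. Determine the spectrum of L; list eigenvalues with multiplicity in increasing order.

-5, 3

Characteristic polynomial: p(μ) = μ^2 + 2μ - 15 = (μ - 3)(μ + 5).
Roots (with multiplicity): -5, 3.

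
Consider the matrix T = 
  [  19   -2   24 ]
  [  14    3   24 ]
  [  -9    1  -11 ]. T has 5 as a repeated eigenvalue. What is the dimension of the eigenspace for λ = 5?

T − 5I = [[14, -2, 24], [14, -2, 24], [-9, 1, -16]].
This matrix has rank 2, so its null space has dimension 3 − 2 = 1.

1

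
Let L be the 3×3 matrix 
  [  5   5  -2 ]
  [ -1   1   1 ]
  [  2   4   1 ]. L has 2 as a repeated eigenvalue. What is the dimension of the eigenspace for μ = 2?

L − 2I = [[3, 5, -2], [-1, -1, 1], [2, 4, -1]].
This matrix has rank 2, so its null space has dimension 3 − 2 = 1.

1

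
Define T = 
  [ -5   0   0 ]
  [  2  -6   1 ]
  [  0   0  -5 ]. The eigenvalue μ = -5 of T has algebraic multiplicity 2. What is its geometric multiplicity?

T + 5I = [[0, 0, 0], [2, -1, 1], [0, 0, 0]].
This matrix has rank 1, so its null space has dimension 3 − 1 = 2.

2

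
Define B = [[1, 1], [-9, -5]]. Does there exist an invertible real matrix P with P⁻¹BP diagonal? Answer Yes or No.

No

Characteristic polynomial: p(s) = s^2 + 4s + 4 = (s + 2)^2.
s = -2 has algebraic multiplicity 2; rank(B + 2I) = 1, so geometric multiplicity = 1.
Geometric multiplicity < algebraic multiplicity, so B is not diagonalizable.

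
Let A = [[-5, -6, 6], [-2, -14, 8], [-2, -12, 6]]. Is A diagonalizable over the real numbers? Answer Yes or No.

Yes

Characteristic polynomial: p(λ) = λ^3 + 13λ^2 + 52λ + 60 = (λ + 2)(λ + 5)(λ + 6).
All 3 eigenvalues are distinct, so A is diagonalizable.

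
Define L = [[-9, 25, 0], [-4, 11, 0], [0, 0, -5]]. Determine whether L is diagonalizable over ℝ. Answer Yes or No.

No

Characteristic polynomial: p(r) = r^3 + 3r^2 - 9r + 5 = (r - 1)^2(r + 5).
r = 1 has algebraic multiplicity 2; rank(L − 1I) = 2, so geometric multiplicity = 1.
Geometric multiplicity < algebraic multiplicity, so L is not diagonalizable.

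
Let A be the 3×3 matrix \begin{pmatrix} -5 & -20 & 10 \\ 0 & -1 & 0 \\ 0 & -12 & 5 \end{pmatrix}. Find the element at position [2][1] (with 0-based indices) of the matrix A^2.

Characteristic polynomial: λ^3 + λ^2 - 25λ - 25 = (λ - 5)(λ + 1)(λ + 5), so the eigenvalues are -5, -1, 5.
λ=-5: eigenvector (1, 0, 0).
λ=-1: eigenvector (0, 1, 2).
λ=5: eigenvector (1, 0, 1).
P = [[1, 0, 1], [0, 1, 0], [0, 2, 1]], D = diag(-5, -1, 5), P⁻¹ = [[1, 2, -1], [0, 1, 0], [0, -2, 1]].
A² = P·diag(25, 1, 25)·P⁻¹ = [[25, 0, 0], [0, 1, 0], [0, -48, 25]].
The requested entry is -48.

-48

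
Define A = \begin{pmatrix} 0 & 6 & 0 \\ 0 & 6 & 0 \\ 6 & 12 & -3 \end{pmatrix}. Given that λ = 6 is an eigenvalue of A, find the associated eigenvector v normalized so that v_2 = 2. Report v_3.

A − 6I = [[-6, 6, 0], [0, 0, 0], [6, 12, -9]].
Solving (A − 6I)v = 0 gives the eigenspace spanned by (2, 2, 4).
With v_2 = 2, v = (2, 2, 4), so v_3 = 4.

4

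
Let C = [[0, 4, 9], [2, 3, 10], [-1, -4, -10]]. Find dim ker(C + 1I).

1

C + 1I = [[1, 4, 9], [2, 4, 10], [-1, -4, -9]].
This matrix has rank 2, so its null space has dimension 3 − 2 = 1.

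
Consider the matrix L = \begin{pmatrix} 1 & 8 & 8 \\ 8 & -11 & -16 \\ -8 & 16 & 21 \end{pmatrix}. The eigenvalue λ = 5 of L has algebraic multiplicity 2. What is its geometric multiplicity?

2

L − 5I = [[-4, 8, 8], [8, -16, -16], [-8, 16, 16]].
This matrix has rank 1, so its null space has dimension 3 − 1 = 2.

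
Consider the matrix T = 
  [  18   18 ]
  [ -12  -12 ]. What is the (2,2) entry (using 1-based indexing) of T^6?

-93312

Characteristic polynomial: μ^2 - 6μ = μ(μ - 6), so the eigenvalues are 0, 6.
μ=6: eigenvector (3, -2).
μ=0: eigenvector (1, -1).
P = [[3, 1], [-2, -1]], D = diag(6, 0), P⁻¹ = [[1, 1], [-2, -3]].
T⁶ = P·diag(46656, 0)·P⁻¹ = [[139968, 139968], [-93312, -93312]].
The requested entry is -93312.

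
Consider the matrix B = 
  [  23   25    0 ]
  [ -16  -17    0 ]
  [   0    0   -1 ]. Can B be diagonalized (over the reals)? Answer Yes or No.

Characteristic polynomial: p(t) = t^3 - 5t^2 + 3t + 9 = (t - 3)^2(t + 1).
t = 3 has algebraic multiplicity 2; rank(B − 3I) = 2, so geometric multiplicity = 1.
Geometric multiplicity < algebraic multiplicity, so B is not diagonalizable.

No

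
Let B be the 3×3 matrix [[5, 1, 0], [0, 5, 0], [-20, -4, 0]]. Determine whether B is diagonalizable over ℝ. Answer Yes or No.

Characteristic polynomial: p(λ) = λ^3 - 10λ^2 + 25λ = λ(λ - 5)^2.
λ = 5 has algebraic multiplicity 2; rank(B − 5I) = 2, so geometric multiplicity = 1.
Geometric multiplicity < algebraic multiplicity, so B is not diagonalizable.

No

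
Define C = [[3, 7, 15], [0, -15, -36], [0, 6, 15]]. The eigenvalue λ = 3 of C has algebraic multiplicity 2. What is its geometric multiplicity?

1

C − 3I = [[0, 7, 15], [0, -18, -36], [0, 6, 12]].
This matrix has rank 2, so its null space has dimension 3 − 2 = 1.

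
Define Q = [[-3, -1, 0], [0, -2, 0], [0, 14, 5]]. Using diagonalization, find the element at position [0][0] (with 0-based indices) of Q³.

Characteristic polynomial: μ^3 - 19μ - 30 = (μ - 5)(μ + 2)(μ + 3), so the eigenvalues are -3, -2, 5.
μ=-3: eigenvector (1, 0, 0).
μ=-2: eigenvector (-1, 1, -2).
μ=5: eigenvector (0, 0, 1).
P = [[1, -1, 0], [0, 1, 0], [0, -2, 1]], D = diag(-3, -2, 5), P⁻¹ = [[1, 1, 0], [0, 1, 0], [0, 2, 1]].
Q³ = P·diag(-27, -8, 125)·P⁻¹ = [[-27, -19, 0], [0, -8, 0], [0, 266, 125]].
The requested entry is -27.

-27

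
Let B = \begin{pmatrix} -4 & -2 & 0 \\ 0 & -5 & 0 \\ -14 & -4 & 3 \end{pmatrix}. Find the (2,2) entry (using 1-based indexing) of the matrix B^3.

Characteristic polynomial: λ^3 + 6λ^2 - 7λ - 60 = (λ - 3)(λ + 4)(λ + 5), so the eigenvalues are -5, -4, 3.
λ=-5: eigenvector (2, 1, 4).
λ=-4: eigenvector (1, 0, 2).
λ=3: eigenvector (0, 0, 1).
P = [[2, 1, 0], [1, 0, 0], [4, 2, 1]], D = diag(-5, -4, 3), P⁻¹ = [[0, 1, 0], [1, -2, 0], [-2, 0, 1]].
B³ = P·diag(-125, -64, 27)·P⁻¹ = [[-64, -122, 0], [0, -125, 0], [-182, -244, 27]].
The requested entry is -125.

-125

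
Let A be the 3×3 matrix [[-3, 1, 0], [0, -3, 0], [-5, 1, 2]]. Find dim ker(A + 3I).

A + 3I = [[0, 1, 0], [0, 0, 0], [-5, 1, 5]].
This matrix has rank 2, so its null space has dimension 3 − 2 = 1.

1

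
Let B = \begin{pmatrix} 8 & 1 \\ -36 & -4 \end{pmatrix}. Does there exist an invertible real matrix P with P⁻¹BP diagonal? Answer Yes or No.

No

Characteristic polynomial: p(t) = t^2 - 4t + 4 = (t - 2)^2.
t = 2 has algebraic multiplicity 2; rank(B − 2I) = 1, so geometric multiplicity = 1.
Geometric multiplicity < algebraic multiplicity, so B is not diagonalizable.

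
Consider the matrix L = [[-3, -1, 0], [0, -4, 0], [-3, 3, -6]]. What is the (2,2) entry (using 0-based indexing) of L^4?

1296

Characteristic polynomial: λ^3 + 13λ^2 + 54λ + 72 = (λ + 3)(λ + 4)(λ + 6), so the eigenvalues are -6, -4, -3.
λ=-6: eigenvector (0, 0, 1).
λ=-4: eigenvector (1, 1, 0).
λ=-3: eigenvector (1, 0, -1).
P = [[0, 1, 1], [0, 1, 0], [1, 0, -1]], D = diag(-6, -4, -3), P⁻¹ = [[1, -1, 1], [0, 1, 0], [1, -1, 0]].
L⁴ = P·diag(1296, 256, 81)·P⁻¹ = [[81, 175, 0], [0, 256, 0], [1215, -1215, 1296]].
The requested entry is 1296.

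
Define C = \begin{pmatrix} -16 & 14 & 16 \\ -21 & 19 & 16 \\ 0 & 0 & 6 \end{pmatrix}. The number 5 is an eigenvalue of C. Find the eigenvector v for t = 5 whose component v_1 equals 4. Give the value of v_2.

C − 5I = [[-21, 14, 16], [-21, 14, 16], [0, 0, 1]].
Solving (C − 5I)v = 0 gives the eigenspace spanned by (4, 6, 0).
With v_1 = 4, v = (4, 6, 0), so v_2 = 6.

6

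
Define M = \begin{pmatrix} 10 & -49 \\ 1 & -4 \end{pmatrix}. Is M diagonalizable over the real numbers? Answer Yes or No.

Characteristic polynomial: p(r) = r^2 - 6r + 9 = (r - 3)^2.
r = 3 has algebraic multiplicity 2; rank(M − 3I) = 1, so geometric multiplicity = 1.
Geometric multiplicity < algebraic multiplicity, so M is not diagonalizable.

No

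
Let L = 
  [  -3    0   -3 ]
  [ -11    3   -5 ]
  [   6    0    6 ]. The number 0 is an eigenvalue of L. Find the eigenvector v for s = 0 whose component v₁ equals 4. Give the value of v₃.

L = [[-3, 0, -3], [-11, 3, -5], [6, 0, 6]].
Solving (L)v = 0 gives the eigenspace spanned by (4, 8, -4).
With v₁ = 4, v = (4, 8, -4), so v₃ = -4.

-4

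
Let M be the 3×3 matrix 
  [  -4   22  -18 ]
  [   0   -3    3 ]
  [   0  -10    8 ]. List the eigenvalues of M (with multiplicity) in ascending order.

Characteristic polynomial: p(μ) = μ^3 - μ^2 - 14μ + 24 = (μ - 3)(μ - 2)(μ + 4).
Roots (with multiplicity): -4, 2, 3.

-4, 2, 3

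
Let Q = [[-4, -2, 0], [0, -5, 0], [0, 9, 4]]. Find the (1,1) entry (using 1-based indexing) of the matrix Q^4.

256

Characteristic polynomial: t^3 + 5t^2 - 16t - 80 = (t - 4)(t + 4)(t + 5), so the eigenvalues are -5, -4, 4.
t=4: eigenvector (0, 0, 1).
t=-5: eigenvector (2, 1, -1).
t=-4: eigenvector (1, 0, 0).
P = [[0, 2, 1], [0, 1, 0], [1, -1, 0]], D = diag(4, -5, -4), P⁻¹ = [[0, 1, 1], [0, 1, 0], [1, -2, 0]].
Q⁴ = P·diag(256, 625, 256)·P⁻¹ = [[256, 738, 0], [0, 625, 0], [0, -369, 256]].
The requested entry is 256.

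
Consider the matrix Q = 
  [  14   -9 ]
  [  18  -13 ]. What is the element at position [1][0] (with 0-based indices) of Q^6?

Characteristic polynomial: λ^2 - λ - 20 = (λ - 5)(λ + 4), so the eigenvalues are -4, 5.
λ=-4: eigenvector (1, 2).
λ=5: eigenvector (1, 1).
P = [[1, 1], [2, 1]], D = diag(-4, 5), P⁻¹ = [[-1, 1], [2, -1]].
Q⁶ = P·diag(4096, 15625)·P⁻¹ = [[27154, -11529], [23058, -7433]].
The requested entry is 23058.

23058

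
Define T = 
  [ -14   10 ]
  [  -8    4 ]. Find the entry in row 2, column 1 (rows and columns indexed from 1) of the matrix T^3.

Characteristic polynomial: μ^2 + 10μ + 24 = (μ + 4)(μ + 6), so the eigenvalues are -6, -4.
μ=-6: eigenvector (5, 4).
μ=-4: eigenvector (1, 1).
P = [[5, 1], [4, 1]], D = diag(-6, -4), P⁻¹ = [[1, -1], [-4, 5]].
T³ = P·diag(-216, -64)·P⁻¹ = [[-824, 760], [-608, 544]].
The requested entry is -608.

-608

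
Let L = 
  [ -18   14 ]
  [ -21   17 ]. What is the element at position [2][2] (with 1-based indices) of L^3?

209

Characteristic polynomial: μ^2 + μ - 12 = (μ - 3)(μ + 4), so the eigenvalues are -4, 3.
μ=3: eigenvector (-2, -3).
μ=-4: eigenvector (1, 1).
P = [[-2, 1], [-3, 1]], D = diag(3, -4), P⁻¹ = [[1, -1], [3, -2]].
L³ = P·diag(27, -64)·P⁻¹ = [[-246, 182], [-273, 209]].
The requested entry is 209.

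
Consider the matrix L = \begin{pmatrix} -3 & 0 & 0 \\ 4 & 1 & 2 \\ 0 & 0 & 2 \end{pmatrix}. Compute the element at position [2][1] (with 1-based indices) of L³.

28

Characteristic polynomial: t^3 - 7t + 6 = (t - 2)(t - 1)(t + 3), so the eigenvalues are -3, 1, 2.
t=-3: eigenvector (1, -1, 0).
t=2: eigenvector (0, 2, 1).
t=1: eigenvector (0, 1, 0).
P = [[1, 0, 0], [-1, 2, 1], [0, 1, 0]], D = diag(-3, 2, 1), P⁻¹ = [[1, 0, 0], [0, 0, 1], [1, 1, -2]].
L³ = P·diag(-27, 8, 1)·P⁻¹ = [[-27, 0, 0], [28, 1, 14], [0, 0, 8]].
The requested entry is 28.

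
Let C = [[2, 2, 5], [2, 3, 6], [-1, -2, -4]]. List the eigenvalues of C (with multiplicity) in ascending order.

Characteristic polynomial: p(t) = t^3 - t^2 - t + 1 = (t - 1)^2(t + 1).
Roots (with multiplicity): -1, 1, 1.

-1, 1, 1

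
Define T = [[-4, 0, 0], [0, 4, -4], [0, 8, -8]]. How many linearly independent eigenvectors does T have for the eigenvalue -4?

T + 4I = [[0, 0, 0], [0, 8, -4], [0, 8, -4]].
This matrix has rank 1, so its null space has dimension 3 − 1 = 2.

2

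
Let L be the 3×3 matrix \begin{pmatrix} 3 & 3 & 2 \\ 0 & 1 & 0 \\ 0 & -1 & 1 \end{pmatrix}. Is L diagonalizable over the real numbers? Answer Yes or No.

Characteristic polynomial: p(s) = s^3 - 5s^2 + 7s - 3 = (s - 3)(s - 1)^2.
s = 1 has algebraic multiplicity 2; rank(L − 1I) = 2, so geometric multiplicity = 1.
Geometric multiplicity < algebraic multiplicity, so L is not diagonalizable.

No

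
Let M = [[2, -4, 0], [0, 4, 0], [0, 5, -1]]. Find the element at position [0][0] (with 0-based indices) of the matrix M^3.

8

Characteristic polynomial: s^3 - 5s^2 + 2s + 8 = (s - 4)(s - 2)(s + 1), so the eigenvalues are -1, 2, 4.
s=4: eigenvector (-2, 1, 1).
s=2: eigenvector (1, 0, 0).
s=-1: eigenvector (0, 0, 1).
P = [[-2, 1, 0], [1, 0, 0], [1, 0, 1]], D = diag(4, 2, -1), P⁻¹ = [[0, 1, 0], [1, 2, 0], [0, -1, 1]].
M³ = P·diag(64, 8, -1)·P⁻¹ = [[8, -112, 0], [0, 64, 0], [0, 65, -1]].
The requested entry is 8.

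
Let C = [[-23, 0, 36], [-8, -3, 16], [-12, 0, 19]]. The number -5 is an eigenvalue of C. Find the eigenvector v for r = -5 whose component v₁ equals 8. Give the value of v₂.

0

C + 5I = [[-18, 0, 36], [-8, 2, 16], [-12, 0, 24]].
Solving (C + 5I)v = 0 gives the eigenspace spanned by (8, 0, 4).
With v₁ = 8, v = (8, 0, 4), so v₂ = 0.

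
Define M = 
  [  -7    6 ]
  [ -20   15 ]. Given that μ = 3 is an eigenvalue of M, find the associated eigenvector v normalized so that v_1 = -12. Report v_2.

-20

M − 3I = [[-10, 6], [-20, 12]].
Solving (M − 3I)v = 0 gives the eigenspace spanned by (-12, -20).
With v_1 = -12, v = (-12, -20), so v_2 = -20.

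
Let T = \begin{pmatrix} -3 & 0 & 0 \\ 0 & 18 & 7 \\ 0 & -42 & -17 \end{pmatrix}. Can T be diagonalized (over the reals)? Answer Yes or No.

Yes

Characteristic polynomial: p(r) = r^3 + 2r^2 - 15r - 36 = (r - 4)(r + 3)^2.
r = -3 has algebraic multiplicity 2; rank(T + 3I) = 1, so geometric multiplicity = 2.
Every eigenvalue has geometric = algebraic multiplicity, so T is diagonalizable.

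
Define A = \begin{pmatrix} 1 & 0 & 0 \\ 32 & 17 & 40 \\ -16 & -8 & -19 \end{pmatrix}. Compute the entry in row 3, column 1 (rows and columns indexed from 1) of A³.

-112

Characteristic polynomial: t^3 + t^2 - 5t + 3 = (t - 1)^2(t + 3), so the eigenvalues are -3, 1, 1.
t=-3: eigenvector (0, -2, 1).
t=1: eigenvector (0, 5, -2).
t=1: eigenvector (1, -2, 0).
P = [[0, 0, 1], [-2, 5, -2], [1, -2, 0]], D = diag(-3, 1, 1), P⁻¹ = [[4, 2, 5], [2, 1, 2], [1, 0, 0]].
A³ = P·diag(-27, 1, 1)·P⁻¹ = [[1, 0, 0], [224, 113, 280], [-112, -56, -139]].
The requested entry is -112.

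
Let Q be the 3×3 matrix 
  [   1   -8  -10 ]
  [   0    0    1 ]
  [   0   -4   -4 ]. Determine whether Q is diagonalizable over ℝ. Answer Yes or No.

No

Characteristic polynomial: p(r) = r^3 + 3r^2 - 4 = (r - 1)(r + 2)^2.
r = -2 has algebraic multiplicity 2; rank(Q + 2I) = 2, so geometric multiplicity = 1.
Geometric multiplicity < algebraic multiplicity, so Q is not diagonalizable.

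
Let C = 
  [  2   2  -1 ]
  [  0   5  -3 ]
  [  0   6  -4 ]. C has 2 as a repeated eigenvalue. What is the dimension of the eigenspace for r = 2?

1

C − 2I = [[0, 2, -1], [0, 3, -3], [0, 6, -6]].
This matrix has rank 2, so its null space has dimension 3 − 2 = 1.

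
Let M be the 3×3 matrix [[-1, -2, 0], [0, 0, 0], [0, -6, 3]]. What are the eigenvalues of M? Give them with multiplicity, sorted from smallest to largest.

Characteristic polynomial: p(λ) = λ^3 - 2λ^2 - 3λ = λ(λ - 3)(λ + 1).
Roots (with multiplicity): -1, 0, 3.

-1, 0, 3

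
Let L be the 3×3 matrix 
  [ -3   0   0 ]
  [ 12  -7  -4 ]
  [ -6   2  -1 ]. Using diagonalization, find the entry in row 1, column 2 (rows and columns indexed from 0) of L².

32

Characteristic polynomial: r^3 + 11r^2 + 39r + 45 = (r + 3)^2(r + 5), so the eigenvalues are -5, -3, -3.
r=-3: eigenvector (1, 1, 2).
r=-3: eigenvector (0, 1, -1).
r=-5: eigenvector (0, 2, -1).
P = [[1, 0, 0], [1, 1, 2], [2, -1, -1]], D = diag(-3, -3, -5), P⁻¹ = [[1, 0, 0], [5, -1, -2], [-3, 1, 1]].
L² = P·diag(9, 9, 25)·P⁻¹ = [[9, 0, 0], [-96, 41, 32], [48, -16, -7]].
The requested entry is 32.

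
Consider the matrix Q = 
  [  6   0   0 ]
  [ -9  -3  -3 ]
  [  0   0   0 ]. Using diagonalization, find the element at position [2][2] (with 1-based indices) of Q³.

Characteristic polynomial: s^3 - 3s^2 - 18s = s(s - 6)(s + 3), so the eigenvalues are -3, 0, 6.
s=0: eigenvector (0, -1, 1).
s=-3: eigenvector (0, 1, 0).
s=6: eigenvector (1, -1, 0).
P = [[0, 0, 1], [-1, 1, -1], [1, 0, 0]], D = diag(0, -3, 6), P⁻¹ = [[0, 0, 1], [1, 1, 1], [1, 0, 0]].
Q³ = P·diag(0, -27, 216)·P⁻¹ = [[216, 0, 0], [-243, -27, -27], [0, 0, 0]].
The requested entry is -27.

-27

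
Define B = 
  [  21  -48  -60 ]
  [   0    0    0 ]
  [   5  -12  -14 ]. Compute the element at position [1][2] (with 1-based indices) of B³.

Characteristic polynomial: s^3 - 7s^2 + 6s = s(s - 6)(s - 1), so the eigenvalues are 0, 1, 6.
s=0: eigenvector (8, 1, 2).
s=6: eigenvector (4, 0, 1).
s=1: eigenvector (3, 0, 1).
P = [[8, 4, 3], [1, 0, 0], [2, 1, 1]], D = diag(0, 6, 1), P⁻¹ = [[0, 1, 0], [1, -2, -3], [-1, 0, 4]].
B³ = P·diag(0, 216, 1)·P⁻¹ = [[861, -1728, -2580], [0, 0, 0], [215, -432, -644]].
The requested entry is -1728.

-1728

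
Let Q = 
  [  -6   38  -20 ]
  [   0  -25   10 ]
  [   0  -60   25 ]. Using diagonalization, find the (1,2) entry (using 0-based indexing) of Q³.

250

Characteristic polynomial: r^3 + 6r^2 - 25r - 150 = (r - 5)(r + 5)(r + 6), so the eigenvalues are -6, -5, 5.
r=-6: eigenvector (1, 0, 0).
r=-5: eigenvector (-2, 1, 2).
r=5: eigenvector (-2, 1, 3).
P = [[1, -2, -2], [0, 1, 1], [0, 2, 3]], D = diag(-6, -5, 5), P⁻¹ = [[1, 2, 0], [0, 3, -1], [0, -2, 1]].
Q³ = P·diag(-216, -125, 125)·P⁻¹ = [[-216, 818, -500], [0, -625, 250], [0, -1500, 625]].
The requested entry is 250.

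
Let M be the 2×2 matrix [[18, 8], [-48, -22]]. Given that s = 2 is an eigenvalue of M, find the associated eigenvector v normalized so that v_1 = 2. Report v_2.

-4

M − 2I = [[16, 8], [-48, -24]].
Solving (M − 2I)v = 0 gives the eigenspace spanned by (2, -4).
With v_1 = 2, v = (2, -4), so v_2 = -4.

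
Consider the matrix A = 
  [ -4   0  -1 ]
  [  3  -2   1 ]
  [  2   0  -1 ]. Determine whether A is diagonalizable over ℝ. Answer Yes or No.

Characteristic polynomial: p(μ) = μ^3 + 7μ^2 + 16μ + 12 = (μ + 2)^2(μ + 3).
μ = -2 has algebraic multiplicity 2; rank(A + 2I) = 2, so geometric multiplicity = 1.
Geometric multiplicity < algebraic multiplicity, so A is not diagonalizable.

No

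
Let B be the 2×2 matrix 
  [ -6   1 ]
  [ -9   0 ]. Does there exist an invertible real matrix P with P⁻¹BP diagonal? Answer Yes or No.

No

Characteristic polynomial: p(s) = s^2 + 6s + 9 = (s + 3)^2.
s = -3 has algebraic multiplicity 2; rank(B + 3I) = 1, so geometric multiplicity = 1.
Geometric multiplicity < algebraic multiplicity, so B is not diagonalizable.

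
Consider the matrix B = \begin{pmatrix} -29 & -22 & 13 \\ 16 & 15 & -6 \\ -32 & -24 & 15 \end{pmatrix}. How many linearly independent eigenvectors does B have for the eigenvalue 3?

1

B − 3I = [[-32, -22, 13], [16, 12, -6], [-32, -24, 12]].
This matrix has rank 2, so its null space has dimension 3 − 2 = 1.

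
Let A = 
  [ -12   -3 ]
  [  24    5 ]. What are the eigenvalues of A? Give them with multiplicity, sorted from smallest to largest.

-4, -3

Characteristic polynomial: p(r) = r^2 + 7r + 12 = (r + 3)(r + 4).
Roots (with multiplicity): -4, -3.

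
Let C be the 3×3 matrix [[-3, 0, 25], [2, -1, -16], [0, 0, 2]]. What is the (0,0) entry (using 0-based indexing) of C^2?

9

Characteristic polynomial: s^3 + 2s^2 - 5s - 6 = (s - 2)(s + 1)(s + 3), so the eigenvalues are -3, -1, 2.
s=-3: eigenvector (1, -1, 0).
s=-1: eigenvector (0, 1, 0).
s=2: eigenvector (5, -2, 1).
P = [[1, 0, 5], [-1, 1, -2], [0, 0, 1]], D = diag(-3, -1, 2), P⁻¹ = [[1, 0, -5], [1, 1, -3], [0, 0, 1]].
C² = P·diag(9, 1, 4)·P⁻¹ = [[9, 0, -25], [-8, 1, 34], [0, 0, 4]].
The requested entry is 9.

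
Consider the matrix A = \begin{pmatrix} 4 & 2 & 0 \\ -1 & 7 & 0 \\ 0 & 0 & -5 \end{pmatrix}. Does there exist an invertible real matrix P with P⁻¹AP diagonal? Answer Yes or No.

Characteristic polynomial: p(μ) = μ^3 - 6μ^2 - 25μ + 150 = (μ - 6)(μ - 5)(μ + 5).
All 3 eigenvalues are distinct, so A is diagonalizable.

Yes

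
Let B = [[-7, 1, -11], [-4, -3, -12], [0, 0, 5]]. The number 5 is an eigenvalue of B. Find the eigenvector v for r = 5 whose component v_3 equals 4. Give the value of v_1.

B − 5I = [[-12, 1, -11], [-4, -8, -12], [0, 0, 0]].
Solving (B − 5I)v = 0 gives the eigenspace spanned by (-4, -4, 4).
With v_3 = 4, v = (-4, -4, 4), so v_1 = -4.

-4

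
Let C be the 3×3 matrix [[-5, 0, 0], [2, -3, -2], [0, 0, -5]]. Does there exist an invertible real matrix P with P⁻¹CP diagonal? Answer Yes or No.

Characteristic polynomial: p(r) = r^3 + 13r^2 + 55r + 75 = (r + 3)(r + 5)^2.
r = -5 has algebraic multiplicity 2; rank(C + 5I) = 1, so geometric multiplicity = 2.
Every eigenvalue has geometric = algebraic multiplicity, so C is diagonalizable.

Yes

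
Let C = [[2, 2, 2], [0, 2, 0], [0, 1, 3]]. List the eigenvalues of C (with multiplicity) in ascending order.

Characteristic polynomial: p(t) = t^3 - 7t^2 + 16t - 12 = (t - 3)(t - 2)^2.
Roots (with multiplicity): 2, 2, 3.

2, 2, 3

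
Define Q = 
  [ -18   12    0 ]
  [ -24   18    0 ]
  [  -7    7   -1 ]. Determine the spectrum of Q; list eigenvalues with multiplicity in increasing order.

-6, -1, 6

Characteristic polynomial: p(s) = s^3 + s^2 - 36s - 36 = (s - 6)(s + 1)(s + 6).
Roots (with multiplicity): -6, -1, 6.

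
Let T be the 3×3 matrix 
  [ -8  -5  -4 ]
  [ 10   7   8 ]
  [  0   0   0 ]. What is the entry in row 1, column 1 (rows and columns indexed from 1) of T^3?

-62

Characteristic polynomial: s^3 + s^2 - 6s = s(s - 2)(s + 3), so the eigenvalues are -3, 0, 2.
s=2: eigenvector (1, -2, 0).
s=-3: eigenvector (1, -1, 0).
s=0: eigenvector (2, -4, 1).
P = [[1, 1, 2], [-2, -1, -4], [0, 0, 1]], D = diag(2, -3, 0), P⁻¹ = [[-1, -1, -2], [2, 1, 0], [0, 0, 1]].
T³ = P·diag(8, -27, 0)·P⁻¹ = [[-62, -35, -16], [70, 43, 32], [0, 0, 0]].
The requested entry is -62.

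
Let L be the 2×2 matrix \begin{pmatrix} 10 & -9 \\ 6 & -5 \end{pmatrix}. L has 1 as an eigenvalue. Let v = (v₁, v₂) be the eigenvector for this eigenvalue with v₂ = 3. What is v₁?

3

L − 1I = [[9, -9], [6, -6]].
Solving (L − 1I)v = 0 gives the eigenspace spanned by (3, 3).
With v₂ = 3, v = (3, 3), so v₁ = 3.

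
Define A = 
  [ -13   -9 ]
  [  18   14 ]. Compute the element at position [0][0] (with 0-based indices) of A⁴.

-113

Characteristic polynomial: s^2 - s - 20 = (s - 5)(s + 4), so the eigenvalues are -4, 5.
s=5: eigenvector (-1, 2).
s=-4: eigenvector (1, -1).
P = [[-1, 1], [2, -1]], D = diag(5, -4), P⁻¹ = [[1, 1], [2, 1]].
A⁴ = P·diag(625, 256)·P⁻¹ = [[-113, -369], [738, 994]].
The requested entry is -113.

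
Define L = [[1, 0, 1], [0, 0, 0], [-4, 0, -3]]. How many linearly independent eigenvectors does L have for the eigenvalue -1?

1

L + 1I = [[2, 0, 1], [0, 1, 0], [-4, 0, -2]].
This matrix has rank 2, so its null space has dimension 3 − 2 = 1.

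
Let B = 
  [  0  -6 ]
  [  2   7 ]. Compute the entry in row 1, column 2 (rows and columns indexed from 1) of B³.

Characteristic polynomial: s^2 - 7s + 12 = (s - 4)(s - 3), so the eigenvalues are 3, 4.
s=4: eigenvector (3, -2).
s=3: eigenvector (2, -1).
P = [[3, 2], [-2, -1]], D = diag(4, 3), P⁻¹ = [[-1, -2], [2, 3]].
B³ = P·diag(64, 27)·P⁻¹ = [[-84, -222], [74, 175]].
The requested entry is -222.

-222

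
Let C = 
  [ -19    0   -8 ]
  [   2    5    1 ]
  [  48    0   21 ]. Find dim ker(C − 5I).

1

C − 5I = [[-24, 0, -8], [2, 0, 1], [48, 0, 16]].
This matrix has rank 2, so its null space has dimension 3 − 2 = 1.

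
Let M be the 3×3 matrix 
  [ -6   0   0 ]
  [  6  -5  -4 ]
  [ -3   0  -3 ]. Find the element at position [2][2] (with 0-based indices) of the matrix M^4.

Characteristic polynomial: λ^3 + 14λ^2 + 63λ + 90 = (λ + 3)(λ + 5)(λ + 6), so the eigenvalues are -6, -5, -3.
λ=-6: eigenvector (1, -2, 1).
λ=-5: eigenvector (0, 1, 0).
λ=-3: eigenvector (0, -2, 1).
P = [[1, 0, 0], [-2, 1, -2], [1, 0, 1]], D = diag(-6, -5, -3), P⁻¹ = [[1, 0, 0], [0, 1, 2], [-1, 0, 1]].
M⁴ = P·diag(1296, 625, 81)·P⁻¹ = [[1296, 0, 0], [-2430, 625, 1088], [1215, 0, 81]].
The requested entry is 81.

81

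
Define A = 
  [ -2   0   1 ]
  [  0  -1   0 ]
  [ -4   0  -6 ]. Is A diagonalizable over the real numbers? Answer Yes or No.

Characteristic polynomial: p(s) = s^3 + 9s^2 + 24s + 16 = (s + 1)(s + 4)^2.
s = -4 has algebraic multiplicity 2; rank(A + 4I) = 2, so geometric multiplicity = 1.
Geometric multiplicity < algebraic multiplicity, so A is not diagonalizable.

No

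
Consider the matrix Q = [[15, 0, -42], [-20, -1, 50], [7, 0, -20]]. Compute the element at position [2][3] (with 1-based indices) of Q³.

1310

Characteristic polynomial: r^3 + 6r^2 - r - 6 = (r - 1)(r + 1)(r + 6), so the eigenvalues are -6, -1, 1.
r=1: eigenvector (3, -5, 1).
r=-1: eigenvector (0, 1, 0).
r=-6: eigenvector (2, -2, 1).
P = [[3, 0, 2], [-5, 1, -2], [1, 0, 1]], D = diag(1, -1, -6), P⁻¹ = [[1, 0, -2], [3, 1, -4], [-1, 0, 3]].
Q³ = P·diag(1, -1, -216)·P⁻¹ = [[435, 0, -1302], [-440, -1, 1310], [217, 0, -650]].
The requested entry is 1310.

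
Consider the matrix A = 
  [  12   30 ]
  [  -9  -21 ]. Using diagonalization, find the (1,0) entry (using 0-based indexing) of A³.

-567

Characteristic polynomial: s^2 + 9s + 18 = (s + 3)(s + 6), so the eigenvalues are -6, -3.
s=-3: eigenvector (-2, 1).
s=-6: eigenvector (-5, 3).
P = [[-2, -5], [1, 3]], D = diag(-3, -6), P⁻¹ = [[-3, -5], [1, 2]].
A³ = P·diag(-27, -216)·P⁻¹ = [[918, 1890], [-567, -1161]].
The requested entry is -567.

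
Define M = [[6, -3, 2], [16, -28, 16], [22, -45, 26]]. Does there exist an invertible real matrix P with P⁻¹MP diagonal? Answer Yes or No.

Characteristic polynomial: p(λ) = λ^3 - 4λ^2 - 16λ + 64 = (λ - 4)^2(λ + 4).
λ = 4 has algebraic multiplicity 2; rank(M − 4I) = 2, so geometric multiplicity = 1.
Geometric multiplicity < algebraic multiplicity, so M is not diagonalizable.

No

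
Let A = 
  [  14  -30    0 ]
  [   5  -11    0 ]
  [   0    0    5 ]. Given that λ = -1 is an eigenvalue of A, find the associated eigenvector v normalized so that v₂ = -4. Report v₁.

A + 1I = [[15, -30, 0], [5, -10, 0], [0, 0, 6]].
Solving (A + 1I)v = 0 gives the eigenspace spanned by (-8, -4, 0).
With v₂ = -4, v = (-8, -4, 0), so v₁ = -8.

-8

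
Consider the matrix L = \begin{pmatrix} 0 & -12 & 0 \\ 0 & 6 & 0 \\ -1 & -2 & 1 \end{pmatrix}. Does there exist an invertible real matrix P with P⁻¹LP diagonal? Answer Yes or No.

Characteristic polynomial: p(λ) = λ^3 - 7λ^2 + 6λ = λ(λ - 6)(λ - 1).
All 3 eigenvalues are distinct, so L is diagonalizable.

Yes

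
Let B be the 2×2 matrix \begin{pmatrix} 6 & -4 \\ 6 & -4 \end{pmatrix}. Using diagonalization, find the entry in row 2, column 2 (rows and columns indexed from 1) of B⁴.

-32

Characteristic polynomial: t^2 - 2t = t(t - 2), so the eigenvalues are 0, 2.
t=0: eigenvector (2, 3).
t=2: eigenvector (1, 1).
P = [[2, 1], [3, 1]], D = diag(0, 2), P⁻¹ = [[-1, 1], [3, -2]].
B⁴ = P·diag(0, 16)·P⁻¹ = [[48, -32], [48, -32]].
The requested entry is -32.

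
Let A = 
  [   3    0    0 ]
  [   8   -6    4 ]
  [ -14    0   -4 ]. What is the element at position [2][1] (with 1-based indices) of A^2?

Characteristic polynomial: λ^3 + 7λ^2 - 6λ - 72 = (λ - 3)(λ + 4)(λ + 6), so the eigenvalues are -6, -4, 3.
λ=3: eigenvector (1, 0, -2).
λ=-6: eigenvector (0, 1, 0).
λ=-4: eigenvector (0, 2, 1).
P = [[1, 0, 0], [0, 1, 2], [-2, 0, 1]], D = diag(3, -6, -4), P⁻¹ = [[1, 0, 0], [-4, 1, -2], [2, 0, 1]].
A² = P·diag(9, 36, 16)·P⁻¹ = [[9, 0, 0], [-80, 36, -40], [14, 0, 16]].
The requested entry is -80.

-80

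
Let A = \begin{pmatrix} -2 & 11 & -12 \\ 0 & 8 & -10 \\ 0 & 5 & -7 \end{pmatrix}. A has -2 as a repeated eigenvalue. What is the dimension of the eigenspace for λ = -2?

1

A + 2I = [[0, 11, -12], [0, 10, -10], [0, 5, -5]].
This matrix has rank 2, so its null space has dimension 3 − 2 = 1.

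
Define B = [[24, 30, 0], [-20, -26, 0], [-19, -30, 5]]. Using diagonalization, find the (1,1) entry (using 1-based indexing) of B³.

624

Characteristic polynomial: r^3 - 3r^2 - 34r + 120 = (r - 5)(r - 4)(r + 6), so the eigenvalues are -6, 4, 5.
r=4: eigenvector (3, -2, -3).
r=-6: eigenvector (-1, 1, 1).
r=5: eigenvector (0, 0, 1).
P = [[3, -1, 0], [-2, 1, 0], [-3, 1, 1]], D = diag(4, -6, 5), P⁻¹ = [[1, 1, 0], [2, 3, 0], [1, 0, 1]].
B³ = P·diag(64, -216, 125)·P⁻¹ = [[624, 840, 0], [-560, -776, 0], [-499, -840, 125]].
The requested entry is 624.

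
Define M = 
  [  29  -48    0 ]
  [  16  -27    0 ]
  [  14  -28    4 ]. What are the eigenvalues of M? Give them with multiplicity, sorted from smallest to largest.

Characteristic polynomial: p(s) = s^3 - 6s^2 - 7s + 60 = (s - 5)(s - 4)(s + 3).
Roots (with multiplicity): -3, 4, 5.

-3, 4, 5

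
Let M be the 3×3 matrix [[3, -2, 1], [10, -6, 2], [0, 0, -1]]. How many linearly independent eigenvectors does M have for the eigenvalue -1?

M + 1I = [[4, -2, 1], [10, -5, 2], [0, 0, 0]].
This matrix has rank 2, so its null space has dimension 3 − 2 = 1.

1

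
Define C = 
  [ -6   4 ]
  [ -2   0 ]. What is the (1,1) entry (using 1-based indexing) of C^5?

-2016

Characteristic polynomial: s^2 + 6s + 8 = (s + 2)(s + 4), so the eigenvalues are -4, -2.
s=-4: eigenvector (-2, -1).
s=-2: eigenvector (1, 1).
P = [[-2, 1], [-1, 1]], D = diag(-4, -2), P⁻¹ = [[-1, 1], [-1, 2]].
C⁵ = P·diag(-1024, -32)·P⁻¹ = [[-2016, 1984], [-992, 960]].
The requested entry is -2016.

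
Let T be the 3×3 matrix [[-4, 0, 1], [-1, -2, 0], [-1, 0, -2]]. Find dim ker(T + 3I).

T + 3I = [[-1, 0, 1], [-1, 1, 0], [-1, 0, 1]].
This matrix has rank 2, so its null space has dimension 3 − 2 = 1.

1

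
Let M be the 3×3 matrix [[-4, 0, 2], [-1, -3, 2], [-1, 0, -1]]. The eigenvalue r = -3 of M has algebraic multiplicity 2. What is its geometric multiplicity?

M + 3I = [[-1, 0, 2], [-1, 0, 2], [-1, 0, 2]].
This matrix has rank 1, so its null space has dimension 3 − 1 = 2.

2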